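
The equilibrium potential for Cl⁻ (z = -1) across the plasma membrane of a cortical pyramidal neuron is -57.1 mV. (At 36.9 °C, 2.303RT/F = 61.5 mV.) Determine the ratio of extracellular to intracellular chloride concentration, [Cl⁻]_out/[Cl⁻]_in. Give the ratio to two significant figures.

8.5

log₁₀([out]/[in]) = E·z/(61.5) = -57.1 × -1 / 61.5 = 0.9285
[out]/[in] = 10^(0.9285) = 8.481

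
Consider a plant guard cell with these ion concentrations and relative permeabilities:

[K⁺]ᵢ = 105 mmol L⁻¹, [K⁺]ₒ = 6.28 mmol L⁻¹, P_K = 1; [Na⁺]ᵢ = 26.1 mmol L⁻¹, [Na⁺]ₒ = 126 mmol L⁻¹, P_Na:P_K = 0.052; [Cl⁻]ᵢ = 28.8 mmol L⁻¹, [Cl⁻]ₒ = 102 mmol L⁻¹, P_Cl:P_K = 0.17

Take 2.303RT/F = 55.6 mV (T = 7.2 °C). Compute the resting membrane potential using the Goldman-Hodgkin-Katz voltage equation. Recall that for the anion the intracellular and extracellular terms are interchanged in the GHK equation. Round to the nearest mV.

Vm = 55.6 · log₁₀[(Σ P·[cation]ₒ + Σ P·[anion]ᵢ) / (Σ P·[cation]ᵢ + Σ P·[anion]ₒ)]
Numerator = 1×6.28 + 0.052×126 + 0.17×28.8 = 17.73
Denominator = 1×105 + 0.052×26.1 + 0.17×102 = 123.7
Vm = 55.6 · log₁₀(0.14332) = 55.6 × (-0.8437) = -46.91 mV

-47 mV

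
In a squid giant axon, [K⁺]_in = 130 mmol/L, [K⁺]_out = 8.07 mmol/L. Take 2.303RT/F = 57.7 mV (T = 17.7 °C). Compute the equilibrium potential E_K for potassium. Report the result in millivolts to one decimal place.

-69.6 mV

E = (57.7/z) · log₁₀([K⁺]_out/[K⁺]_in) with z = +1.
= (57.7/1) · log₁₀(8.07/130) = 57.70 · log₁₀(0.06208)
= 57.70 · (-1.2071) = -69.65 mV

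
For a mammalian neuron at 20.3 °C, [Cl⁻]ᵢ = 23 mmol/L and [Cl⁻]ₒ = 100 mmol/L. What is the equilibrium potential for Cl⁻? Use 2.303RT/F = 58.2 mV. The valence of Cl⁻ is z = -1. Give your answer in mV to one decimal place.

E = (58.2/z) · log₁₀([Cl⁻]_out/[Cl⁻]_in) with z = -1.
For an anion, dividing by z = -1 reverses the sign.
= (58.2/-1) · log₁₀(100/23) = -58.20 · log₁₀(4.348)
= -58.20 · (0.6383) = -37.15 mV

-37.1 mV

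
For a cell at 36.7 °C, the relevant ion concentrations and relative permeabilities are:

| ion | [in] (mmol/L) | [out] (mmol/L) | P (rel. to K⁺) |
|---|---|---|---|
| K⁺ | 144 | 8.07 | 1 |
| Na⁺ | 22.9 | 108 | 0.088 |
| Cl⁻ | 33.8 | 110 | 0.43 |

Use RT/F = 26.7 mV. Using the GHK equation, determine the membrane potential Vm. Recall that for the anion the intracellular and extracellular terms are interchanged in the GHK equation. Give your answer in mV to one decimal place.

Vm = 26.7 · ln[(Σ P·[cation]ₒ + Σ P·[anion]ᵢ) / (Σ P·[cation]ᵢ + Σ P·[anion]ₒ)]
Numerator = 1×8.07 + 0.088×108 + 0.43×33.8 = 32.11
Denominator = 1×144 + 0.088×22.9 + 0.43×110 = 193.3
Vm = 26.7 · ln(0.16609) = 26.7 × (-1.7952) = -47.93 mV

-47.9 mV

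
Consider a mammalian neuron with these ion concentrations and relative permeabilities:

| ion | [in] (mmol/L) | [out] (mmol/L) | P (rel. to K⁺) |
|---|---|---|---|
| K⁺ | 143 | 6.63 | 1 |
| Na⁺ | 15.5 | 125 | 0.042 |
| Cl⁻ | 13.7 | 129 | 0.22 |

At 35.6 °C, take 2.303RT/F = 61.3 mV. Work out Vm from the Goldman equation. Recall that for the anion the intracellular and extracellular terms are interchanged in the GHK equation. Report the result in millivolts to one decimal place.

Vm = 61.3 · log₁₀[(Σ P·[cation]ₒ + Σ P·[anion]ᵢ) / (Σ P·[cation]ᵢ + Σ P·[anion]ₒ)]
Numerator = 1×6.63 + 0.042×125 + 0.22×13.7 = 14.89
Denominator = 1×143 + 0.042×15.5 + 0.22×129 = 172
Vm = 61.3 · log₁₀(0.086577) = 61.3 × (-1.0626) = -65.14 mV

-65.1 mV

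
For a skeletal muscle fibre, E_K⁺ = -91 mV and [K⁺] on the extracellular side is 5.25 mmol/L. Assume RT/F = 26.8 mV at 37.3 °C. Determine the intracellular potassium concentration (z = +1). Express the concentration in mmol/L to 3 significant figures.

Nernst: E = (26.8/1) · ln([out]/[in]), so ln([out]/[in]) = -91.0 × 1 / 26.8 = -3.3955.
[out]/[in] = e^(-3.3955) = 0.03352.
[in] = 5.25 / 0.03352 = 156.6 mmol/L.

157 mmol/L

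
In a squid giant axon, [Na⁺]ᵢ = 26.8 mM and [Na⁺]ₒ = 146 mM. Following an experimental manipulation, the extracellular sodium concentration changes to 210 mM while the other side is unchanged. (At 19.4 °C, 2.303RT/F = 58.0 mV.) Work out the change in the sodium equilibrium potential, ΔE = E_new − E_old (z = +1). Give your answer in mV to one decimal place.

E_old = (58.0/1)·log₁₀(146/26.8) = 42.70 mV
E_new = (58.0/1)·log₁₀(210/26.8) = 51.86 mV
ΔE = 51.86 − (42.70) = 9.16 mV

9.2 mV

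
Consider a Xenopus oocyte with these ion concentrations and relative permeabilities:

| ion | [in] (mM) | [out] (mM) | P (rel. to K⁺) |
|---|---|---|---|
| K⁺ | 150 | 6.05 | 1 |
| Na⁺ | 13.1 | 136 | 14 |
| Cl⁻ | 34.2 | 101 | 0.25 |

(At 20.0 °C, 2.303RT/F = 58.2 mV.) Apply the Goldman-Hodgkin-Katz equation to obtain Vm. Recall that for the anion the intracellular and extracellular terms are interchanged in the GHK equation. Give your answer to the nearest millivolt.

42 mV

Vm = 58.2 · log₁₀[(Σ P·[cation]ₒ + Σ P·[anion]ᵢ) / (Σ P·[cation]ᵢ + Σ P·[anion]ₒ)]
Numerator = 1×6.05 + 14×136 + 0.25×34.2 = 1919
Denominator = 1×150 + 14×13.1 + 0.25×101 = 358.6
Vm = 58.2 · log₁₀(5.3495) = 58.2 × (0.7283) = 42.39 mV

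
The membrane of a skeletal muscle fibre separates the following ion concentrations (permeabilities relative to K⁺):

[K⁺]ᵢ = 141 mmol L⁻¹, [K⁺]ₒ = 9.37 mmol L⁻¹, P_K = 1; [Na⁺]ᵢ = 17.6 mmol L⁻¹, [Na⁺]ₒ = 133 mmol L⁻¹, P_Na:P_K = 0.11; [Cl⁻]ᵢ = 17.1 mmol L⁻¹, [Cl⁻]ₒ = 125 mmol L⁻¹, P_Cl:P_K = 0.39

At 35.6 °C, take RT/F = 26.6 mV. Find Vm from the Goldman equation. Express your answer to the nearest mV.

Vm = 26.6 · ln[(Σ P·[cation]ₒ + Σ P·[anion]ᵢ) / (Σ P·[cation]ᵢ + Σ P·[anion]ₒ)]
Numerator = 1×9.37 + 0.11×133 + 0.39×17.1 = 30.67
Denominator = 1×141 + 0.11×17.6 + 0.39×125 = 191.7
Vm = 26.6 · ln(0.16) = 26.6 × (-1.8326) = -48.75 mV

-49 mV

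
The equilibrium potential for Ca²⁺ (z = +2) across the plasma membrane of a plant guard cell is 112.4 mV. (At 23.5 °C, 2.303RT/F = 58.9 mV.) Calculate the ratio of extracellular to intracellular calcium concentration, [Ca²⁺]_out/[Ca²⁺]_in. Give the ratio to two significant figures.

log₁₀([out]/[in]) = E·z/(58.9) = 112.4 × 2 / 58.9 = 3.8166
[out]/[in] = 10^(3.8166) = 6556

6600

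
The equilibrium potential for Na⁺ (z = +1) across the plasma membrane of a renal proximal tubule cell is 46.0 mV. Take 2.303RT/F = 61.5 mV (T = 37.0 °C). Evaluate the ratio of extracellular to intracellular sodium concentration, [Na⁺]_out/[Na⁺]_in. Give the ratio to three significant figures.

5.60

log₁₀([out]/[in]) = E·z/(61.5) = 46.0 × 1 / 61.5 = 0.7480
[out]/[in] = 10^(0.7480) = 5.597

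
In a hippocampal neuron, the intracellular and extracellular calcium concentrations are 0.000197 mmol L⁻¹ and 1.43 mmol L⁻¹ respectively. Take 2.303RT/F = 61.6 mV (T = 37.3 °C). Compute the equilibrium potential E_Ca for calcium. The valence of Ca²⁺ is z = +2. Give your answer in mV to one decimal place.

E = (61.6/z) · log₁₀([Ca²⁺]_out/[Ca²⁺]_in) with z = +2.
= (61.6/2) · log₁₀(1.43/0.000197) = 30.80 · log₁₀(7259)
= 30.80 · (3.8609) = 118.91 mV

118.9 mV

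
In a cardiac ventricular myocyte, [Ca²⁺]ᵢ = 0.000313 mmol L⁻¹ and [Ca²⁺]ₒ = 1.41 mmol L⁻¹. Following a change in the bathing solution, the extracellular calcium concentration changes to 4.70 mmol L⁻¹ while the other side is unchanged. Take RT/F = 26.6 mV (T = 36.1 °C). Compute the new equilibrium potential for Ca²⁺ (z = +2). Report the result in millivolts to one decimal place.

After the shift: [Ca²⁺]_out = 4.70, [Ca²⁺]_in = 0.000313 mmol L⁻¹.
E_new = (26.6/2)·ln(4.70/0.000313) = 13.30 · (9.6169) = 127.90 mV

127.9 mV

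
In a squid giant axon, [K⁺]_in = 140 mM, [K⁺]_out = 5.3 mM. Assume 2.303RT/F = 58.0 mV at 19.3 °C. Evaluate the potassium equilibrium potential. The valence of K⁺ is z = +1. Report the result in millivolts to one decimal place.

E = (58.0/z) · log₁₀([K⁺]_out/[K⁺]_in) with z = +1.
= (58.0/1) · log₁₀(5.3/140) = 58.00 · log₁₀(0.03786)
= 58.00 · (-1.4219) = -82.47 mV

-82.5 mV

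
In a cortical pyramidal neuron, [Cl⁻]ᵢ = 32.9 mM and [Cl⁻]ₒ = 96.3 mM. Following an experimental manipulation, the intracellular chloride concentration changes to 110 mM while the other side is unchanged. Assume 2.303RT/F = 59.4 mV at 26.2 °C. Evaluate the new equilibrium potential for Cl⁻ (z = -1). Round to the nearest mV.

After the shift: [Cl⁻]_out = 96.3, [Cl⁻]_in = 110 mM.
E_new = (59.4/-1)·log₁₀(96.3/110) = -59.40 · (-0.0578) = 3.43 mV

3 mV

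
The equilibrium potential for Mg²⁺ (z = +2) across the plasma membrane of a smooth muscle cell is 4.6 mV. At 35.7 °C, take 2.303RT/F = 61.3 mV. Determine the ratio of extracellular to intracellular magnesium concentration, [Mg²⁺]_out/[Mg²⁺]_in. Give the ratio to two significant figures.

log₁₀([out]/[in]) = E·z/(61.3) = 4.6 × 2 / 61.3 = 0.1501
[out]/[in] = 10^(0.1501) = 1.413

1.4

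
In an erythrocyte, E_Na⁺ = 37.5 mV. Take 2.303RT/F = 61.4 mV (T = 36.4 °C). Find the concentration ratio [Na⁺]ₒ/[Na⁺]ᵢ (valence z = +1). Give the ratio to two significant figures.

log₁₀([out]/[in]) = E·z/(61.4) = 37.5 × 1 / 61.4 = 0.6107
[out]/[in] = 10^(0.6107) = 4.081

4.1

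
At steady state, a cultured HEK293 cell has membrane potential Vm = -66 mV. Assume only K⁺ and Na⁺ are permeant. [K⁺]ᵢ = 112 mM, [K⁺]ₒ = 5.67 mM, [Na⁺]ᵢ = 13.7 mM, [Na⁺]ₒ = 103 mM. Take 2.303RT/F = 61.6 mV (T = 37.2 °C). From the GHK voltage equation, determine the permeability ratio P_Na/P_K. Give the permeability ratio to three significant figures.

Let α = P_Na/P_K. GHK: Vm = 61.6·log₁₀[(Kₒ + α·Naₒ)/(Kᵢ + α·Naᵢ)].
10^(Vm/61.6) = 10^(-66.0/61.6) = 0.084834
So 0.084834·(Kᵢ + α·Naᵢ) = Kₒ + α·Naₒ → α = (0.084834·112.0 − 5.67) / (103.0 − 0.084834·13.7)
α = (9.501 − 5.67) / (103.0 − 1.162) = 3.831/101.8 = 0.03762

0.0376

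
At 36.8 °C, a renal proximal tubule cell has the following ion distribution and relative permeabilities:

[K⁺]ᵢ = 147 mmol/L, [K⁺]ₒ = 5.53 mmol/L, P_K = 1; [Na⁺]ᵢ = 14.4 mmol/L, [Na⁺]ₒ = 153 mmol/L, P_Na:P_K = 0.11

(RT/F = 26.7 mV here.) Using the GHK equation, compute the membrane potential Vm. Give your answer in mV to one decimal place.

-50.6 mV

Vm = 26.7 · ln[(Σ P·[cation]ₒ + Σ P·[anion]ᵢ) / (Σ P·[cation]ᵢ + Σ P·[anion]ₒ)]
Numerator = 1×5.53 + 0.11×153 = 22.36
Denominator = 1×147 + 0.11×14.4 = 148.6
Vm = 26.7 · ln(0.15049) = 26.7 × (-1.8939) = -50.57 mV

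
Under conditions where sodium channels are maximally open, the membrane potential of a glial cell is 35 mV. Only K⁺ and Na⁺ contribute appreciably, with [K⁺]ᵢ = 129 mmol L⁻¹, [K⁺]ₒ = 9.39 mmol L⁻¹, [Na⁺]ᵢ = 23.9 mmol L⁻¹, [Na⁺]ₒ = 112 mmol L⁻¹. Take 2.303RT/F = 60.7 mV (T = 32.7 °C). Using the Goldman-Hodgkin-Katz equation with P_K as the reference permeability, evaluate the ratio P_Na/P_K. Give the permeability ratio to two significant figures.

22

Let α = P_Na/P_K. GHK: Vm = 60.7·log₁₀[(Kₒ + α·Naₒ)/(Kᵢ + α·Naᵢ)].
10^(Vm/60.7) = 10^(35.0/60.7) = 3.7723
So 3.7723·(Kᵢ + α·Naᵢ) = Kₒ + α·Naₒ → α = (3.7723·129.0 − 9.39) / (112.0 − 3.7723·23.9)
α = (486.6 − 9.39) / (112.0 − 90.16) = 477.2/21.84 = 21.85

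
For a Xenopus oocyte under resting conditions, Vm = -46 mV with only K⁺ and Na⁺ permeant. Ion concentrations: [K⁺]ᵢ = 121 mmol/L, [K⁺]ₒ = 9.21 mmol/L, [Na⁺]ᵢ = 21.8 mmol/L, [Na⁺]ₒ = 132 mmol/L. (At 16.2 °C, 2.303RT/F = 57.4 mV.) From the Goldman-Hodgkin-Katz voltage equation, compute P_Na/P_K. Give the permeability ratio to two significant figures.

Let α = P_Na/P_K. GHK: Vm = 57.4·log₁₀[(Kₒ + α·Naₒ)/(Kᵢ + α·Naᵢ)].
10^(Vm/57.4) = 10^(-46.0/57.4) = 0.15798
So 0.15798·(Kᵢ + α·Naᵢ) = Kₒ + α·Naₒ → α = (0.15798·121.0 − 9.21) / (132.0 − 0.15798·21.8)
α = (19.12 − 9.21) / (132.0 − 3.444) = 9.906/128.6 = 0.07705

0.077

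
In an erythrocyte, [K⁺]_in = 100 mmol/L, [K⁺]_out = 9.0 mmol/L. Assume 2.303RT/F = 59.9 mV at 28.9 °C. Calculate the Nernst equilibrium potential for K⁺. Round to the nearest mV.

E = (59.9/z) · log₁₀([K⁺]_out/[K⁺]_in) with z = +1.
= (59.9/1) · log₁₀(9.0/100) = 59.90 · log₁₀(0.09)
= 59.90 · (-1.0458) = -62.64 mV

-63 mV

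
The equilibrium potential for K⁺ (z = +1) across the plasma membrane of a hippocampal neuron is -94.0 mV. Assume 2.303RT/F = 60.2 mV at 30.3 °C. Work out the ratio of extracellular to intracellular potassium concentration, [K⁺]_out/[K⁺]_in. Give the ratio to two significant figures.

0.027

log₁₀([out]/[in]) = E·z/(60.2) = -94.0 × 1 / 60.2 = -1.5615
[out]/[in] = 10^(-1.5615) = 0.02745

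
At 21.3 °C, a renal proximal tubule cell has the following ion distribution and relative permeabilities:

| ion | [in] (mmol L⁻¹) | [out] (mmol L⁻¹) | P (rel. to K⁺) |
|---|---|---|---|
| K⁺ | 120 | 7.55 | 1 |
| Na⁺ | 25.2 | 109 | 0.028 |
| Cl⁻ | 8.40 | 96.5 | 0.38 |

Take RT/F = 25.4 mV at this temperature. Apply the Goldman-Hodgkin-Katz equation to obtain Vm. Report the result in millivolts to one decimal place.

-61.8 mV

Vm = 25.4 · ln[(Σ P·[cation]ₒ + Σ P·[anion]ᵢ) / (Σ P·[cation]ᵢ + Σ P·[anion]ₒ)]
Numerator = 1×7.55 + 0.028×109 + 0.38×8.40 = 13.79
Denominator = 1×120 + 0.028×25.2 + 0.38×96.5 = 157.4
Vm = 25.4 · ln(0.08765) = 25.4 × (-2.4344) = -61.83 mV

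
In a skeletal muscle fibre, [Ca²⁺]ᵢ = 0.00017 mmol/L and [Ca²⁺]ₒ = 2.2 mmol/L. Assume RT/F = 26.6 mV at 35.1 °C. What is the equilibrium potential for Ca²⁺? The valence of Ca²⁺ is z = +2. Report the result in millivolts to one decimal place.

E = (26.6/z) · ln([Ca²⁺]_out/[Ca²⁺]_in) with z = +2.
= (26.6/2) · ln(2.2/0.00017) = 13.30 · ln(1.294e+04)
= 13.30 · (9.4682) = 125.93 mV

125.9 mV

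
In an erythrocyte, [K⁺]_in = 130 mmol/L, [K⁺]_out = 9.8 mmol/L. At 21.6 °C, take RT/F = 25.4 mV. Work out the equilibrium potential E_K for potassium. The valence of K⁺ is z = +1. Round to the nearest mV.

E = (25.4/z) · ln([K⁺]_out/[K⁺]_in) with z = +1.
= (25.4/1) · ln(9.8/130) = 25.40 · ln(0.07538)
= 25.40 · (-2.5852) = -65.66 mV

-66 mV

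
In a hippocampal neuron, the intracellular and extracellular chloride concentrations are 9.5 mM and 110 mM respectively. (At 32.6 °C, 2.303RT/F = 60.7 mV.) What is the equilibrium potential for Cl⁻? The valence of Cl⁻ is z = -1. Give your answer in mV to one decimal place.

E = (60.7/z) · log₁₀([Cl⁻]_out/[Cl⁻]_in) with z = -1.
For an anion, dividing by z = -1 reverses the sign.
= (60.7/-1) · log₁₀(110/9.5) = -60.70 · log₁₀(11.58)
= -60.70 · (1.0637) = -64.56 mV

-64.6 mV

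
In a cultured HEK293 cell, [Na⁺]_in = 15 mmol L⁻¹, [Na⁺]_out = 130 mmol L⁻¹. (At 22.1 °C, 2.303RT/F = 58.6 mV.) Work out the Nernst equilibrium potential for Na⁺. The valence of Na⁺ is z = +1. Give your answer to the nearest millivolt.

55 mV

E = (58.6/z) · log₁₀([Na⁺]_out/[Na⁺]_in) with z = +1.
= (58.6/1) · log₁₀(130/15) = 58.60 · log₁₀(8.667)
= 58.60 · (0.9379) = 54.96 mV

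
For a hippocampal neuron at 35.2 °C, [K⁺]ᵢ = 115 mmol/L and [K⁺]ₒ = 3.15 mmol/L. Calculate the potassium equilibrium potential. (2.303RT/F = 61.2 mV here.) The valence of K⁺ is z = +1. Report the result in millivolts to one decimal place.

-95.6 mV

E = (61.2/z) · log₁₀([K⁺]_out/[K⁺]_in) with z = +1.
= (61.2/1) · log₁₀(3.15/115) = 61.20 · log₁₀(0.02739)
= 61.20 · (-1.5624) = -95.62 mV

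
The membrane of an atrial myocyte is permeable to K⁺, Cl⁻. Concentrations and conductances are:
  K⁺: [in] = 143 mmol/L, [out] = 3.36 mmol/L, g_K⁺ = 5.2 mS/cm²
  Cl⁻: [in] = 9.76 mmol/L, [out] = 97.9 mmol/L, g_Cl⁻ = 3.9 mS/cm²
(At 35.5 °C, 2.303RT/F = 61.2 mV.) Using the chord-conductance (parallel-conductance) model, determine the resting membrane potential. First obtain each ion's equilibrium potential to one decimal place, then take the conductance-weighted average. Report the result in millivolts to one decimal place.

-83.2 mV

E_K⁺ = (61.2/1)·log₁₀(3.36/143) = -99.7 mV
E_Cl⁻ = (61.2/-1)·log₁₀(97.9/9.76) = -61.3 mV
Vm = (Σ gᵢEᵢ)/(Σ gᵢ) = (5.2·-99.7 + 3.9·-61.3) / (5.2 + 3.9)
= -757.51 / 9.1 = -83.24 mV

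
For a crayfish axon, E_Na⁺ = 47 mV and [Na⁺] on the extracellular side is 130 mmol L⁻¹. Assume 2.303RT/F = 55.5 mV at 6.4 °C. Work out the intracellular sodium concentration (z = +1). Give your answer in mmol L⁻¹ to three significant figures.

Nernst: E = (55.5/1) · log₁₀([out]/[in]), so log₁₀([out]/[in]) = 47.0 × 1 / 55.5 = 0.8468.
[out]/[in] = 10^(0.8468) = 7.028.
[in] = 130 / 7.028 = 18.5 mmol L⁻¹.

18.5 mmol L⁻¹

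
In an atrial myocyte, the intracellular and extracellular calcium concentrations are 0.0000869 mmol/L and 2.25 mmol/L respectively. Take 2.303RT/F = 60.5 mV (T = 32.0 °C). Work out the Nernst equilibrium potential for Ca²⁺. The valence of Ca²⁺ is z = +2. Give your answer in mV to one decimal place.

E = (60.5/z) · log₁₀([Ca²⁺]_out/[Ca²⁺]_in) with z = +2.
= (60.5/2) · log₁₀(2.25/0.0000869) = 30.25 · log₁₀(2.589e+04)
= 30.25 · (4.4132) = 133.50 mV

133.5 mV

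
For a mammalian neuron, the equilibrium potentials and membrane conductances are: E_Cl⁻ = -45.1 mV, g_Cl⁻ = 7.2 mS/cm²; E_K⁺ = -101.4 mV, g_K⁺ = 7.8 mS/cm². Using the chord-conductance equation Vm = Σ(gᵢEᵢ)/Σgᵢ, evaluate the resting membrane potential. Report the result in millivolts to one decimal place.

Σ gᵢEᵢ = 7.2·(-45.1) + 7.8·(-101.4) = -1115.64
Σ gᵢ = 7.2 + 7.8 = 15
Vm = -1115.64 / 15 = -74.38 mV

-74.4 mV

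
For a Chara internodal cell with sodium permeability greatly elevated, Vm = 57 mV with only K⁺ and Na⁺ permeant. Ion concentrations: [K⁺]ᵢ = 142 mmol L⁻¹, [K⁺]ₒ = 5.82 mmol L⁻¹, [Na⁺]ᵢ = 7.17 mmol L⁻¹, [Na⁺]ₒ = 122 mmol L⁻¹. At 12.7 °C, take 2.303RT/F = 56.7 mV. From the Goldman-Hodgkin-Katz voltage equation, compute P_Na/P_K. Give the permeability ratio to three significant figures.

Let α = P_Na/P_K. GHK: Vm = 56.7·log₁₀[(Kₒ + α·Naₒ)/(Kᵢ + α·Naᵢ)].
10^(Vm/56.7) = 10^(57.0/56.7) = 10.123
So 10.123·(Kᵢ + α·Naᵢ) = Kₒ + α·Naₒ → α = (10.123·142.0 − 5.82) / (122.0 − 10.123·7.17)
α = (1437 − 5.82) / (122.0 − 72.58) = 1432/49.42 = 28.97

29.0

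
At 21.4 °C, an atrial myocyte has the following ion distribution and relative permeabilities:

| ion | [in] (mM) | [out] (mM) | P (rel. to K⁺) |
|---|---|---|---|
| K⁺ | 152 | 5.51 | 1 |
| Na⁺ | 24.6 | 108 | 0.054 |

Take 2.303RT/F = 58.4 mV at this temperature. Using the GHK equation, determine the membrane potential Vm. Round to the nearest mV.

Vm = 58.4 · log₁₀[(Σ P·[cation]ₒ + Σ P·[anion]ᵢ) / (Σ P·[cation]ᵢ + Σ P·[anion]ₒ)]
Numerator = 1×5.51 + 0.054×108 = 11.34
Denominator = 1×152 + 0.054×24.6 = 153.3
Vm = 58.4 · log₁₀(0.073972) = 58.4 × (-1.1309) = -66.05 mV

-66 mV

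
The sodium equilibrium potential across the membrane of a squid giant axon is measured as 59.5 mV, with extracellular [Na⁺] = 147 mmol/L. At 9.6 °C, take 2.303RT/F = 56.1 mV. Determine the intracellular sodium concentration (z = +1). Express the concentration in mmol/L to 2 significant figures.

Nernst: E = (56.1/1) · log₁₀([out]/[in]), so log₁₀([out]/[in]) = 59.5 × 1 / 56.1 = 1.0606.
[out]/[in] = 10^(1.0606) = 11.5.
[in] = 147 / 11.5 = 12.79 mmol/L.

13 mmol/L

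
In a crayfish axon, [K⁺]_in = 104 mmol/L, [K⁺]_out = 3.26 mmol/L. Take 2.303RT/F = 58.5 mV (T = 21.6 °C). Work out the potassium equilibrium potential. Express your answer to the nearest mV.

E = (58.5/z) · log₁₀([K⁺]_out/[K⁺]_in) with z = +1.
= (58.5/1) · log₁₀(3.26/104) = 58.50 · log₁₀(0.03135)
= 58.50 · (-1.5038) = -87.97 mV

-88 mV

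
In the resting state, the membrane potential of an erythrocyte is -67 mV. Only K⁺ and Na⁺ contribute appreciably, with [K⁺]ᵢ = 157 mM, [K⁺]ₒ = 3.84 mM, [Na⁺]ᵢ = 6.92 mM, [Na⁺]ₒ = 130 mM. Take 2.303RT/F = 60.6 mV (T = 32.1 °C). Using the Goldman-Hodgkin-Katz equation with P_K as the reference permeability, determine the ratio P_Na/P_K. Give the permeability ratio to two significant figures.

0.065

Let α = P_Na/P_K. GHK: Vm = 60.6·log₁₀[(Kₒ + α·Naₒ)/(Kᵢ + α·Naᵢ)].
10^(Vm/60.6) = 10^(-67.0/60.6) = 0.078413
So 0.078413·(Kᵢ + α·Naᵢ) = Kₒ + α·Naₒ → α = (0.078413·157.0 − 3.84) / (130.0 − 0.078413·6.92)
α = (12.31 − 3.84) / (130.0 − 0.5426) = 8.471/129.5 = 0.06543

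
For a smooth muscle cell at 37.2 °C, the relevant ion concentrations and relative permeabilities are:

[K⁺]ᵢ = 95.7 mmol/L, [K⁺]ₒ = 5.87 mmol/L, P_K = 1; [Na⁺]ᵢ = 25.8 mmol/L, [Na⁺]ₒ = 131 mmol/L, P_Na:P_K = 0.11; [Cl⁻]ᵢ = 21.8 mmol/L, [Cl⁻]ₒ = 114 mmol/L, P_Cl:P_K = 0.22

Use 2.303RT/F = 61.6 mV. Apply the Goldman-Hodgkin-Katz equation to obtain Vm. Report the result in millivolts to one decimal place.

-42.7 mV

Vm = 61.6 · log₁₀[(Σ P·[cation]ₒ + Σ P·[anion]ᵢ) / (Σ P·[cation]ᵢ + Σ P·[anion]ₒ)]
Numerator = 1×5.87 + 0.11×131 + 0.22×21.8 = 25.08
Denominator = 1×95.7 + 0.11×25.8 + 0.22×114 = 123.6
Vm = 61.6 · log₁₀(0.20285) = 61.6 × (-0.6928) = -42.68 mV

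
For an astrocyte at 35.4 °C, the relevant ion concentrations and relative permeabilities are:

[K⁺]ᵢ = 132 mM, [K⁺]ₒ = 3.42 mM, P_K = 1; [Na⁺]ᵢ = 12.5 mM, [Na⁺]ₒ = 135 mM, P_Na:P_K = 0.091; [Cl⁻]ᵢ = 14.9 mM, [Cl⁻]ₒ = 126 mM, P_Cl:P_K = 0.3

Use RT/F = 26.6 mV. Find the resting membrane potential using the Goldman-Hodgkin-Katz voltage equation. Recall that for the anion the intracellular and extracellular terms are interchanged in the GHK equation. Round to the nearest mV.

-57 mV

Vm = 26.6 · ln[(Σ P·[cation]ₒ + Σ P·[anion]ᵢ) / (Σ P·[cation]ᵢ + Σ P·[anion]ₒ)]
Numerator = 1×3.42 + 0.091×135 + 0.3×14.9 = 20.18
Denominator = 1×132 + 0.091×12.5 + 0.3×126 = 170.9
Vm = 26.6 · ln(0.11803) = 26.6 × (-2.1369) = -56.84 mV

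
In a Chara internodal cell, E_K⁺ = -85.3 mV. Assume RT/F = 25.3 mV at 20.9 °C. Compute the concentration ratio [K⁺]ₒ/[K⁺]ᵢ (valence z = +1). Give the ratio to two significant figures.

0.034

ln([out]/[in]) = E·z/(25.3) = -85.3 × 1 / 25.3 = -3.3715
[out]/[in] = e^(-3.3715) = 0.03434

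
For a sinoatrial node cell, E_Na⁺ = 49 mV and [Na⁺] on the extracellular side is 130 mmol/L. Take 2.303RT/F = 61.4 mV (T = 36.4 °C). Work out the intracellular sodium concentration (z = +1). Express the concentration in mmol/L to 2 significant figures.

Nernst: E = (61.4/1) · log₁₀([out]/[in]), so log₁₀([out]/[in]) = 49.0 × 1 / 61.4 = 0.7980.
[out]/[in] = 10^(0.7980) = 6.281.
[in] = 130 / 6.281 = 20.7 mmol/L.

21 mmol/L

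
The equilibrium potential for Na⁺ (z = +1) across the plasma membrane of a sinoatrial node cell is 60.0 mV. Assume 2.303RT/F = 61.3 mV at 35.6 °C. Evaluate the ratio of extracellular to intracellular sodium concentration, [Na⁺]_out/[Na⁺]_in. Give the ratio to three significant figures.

log₁₀([out]/[in]) = E·z/(61.3) = 60.0 × 1 / 61.3 = 0.9788
[out]/[in] = 10^(0.9788) = 9.523

9.52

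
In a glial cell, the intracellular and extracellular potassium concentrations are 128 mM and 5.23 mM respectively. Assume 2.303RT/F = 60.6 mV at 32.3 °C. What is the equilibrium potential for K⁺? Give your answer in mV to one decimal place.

-84.2 mV

E = (60.6/z) · log₁₀([K⁺]_out/[K⁺]_in) with z = +1.
= (60.6/1) · log₁₀(5.23/128) = 60.60 · log₁₀(0.04086)
= 60.60 · (-1.3887) = -84.16 mV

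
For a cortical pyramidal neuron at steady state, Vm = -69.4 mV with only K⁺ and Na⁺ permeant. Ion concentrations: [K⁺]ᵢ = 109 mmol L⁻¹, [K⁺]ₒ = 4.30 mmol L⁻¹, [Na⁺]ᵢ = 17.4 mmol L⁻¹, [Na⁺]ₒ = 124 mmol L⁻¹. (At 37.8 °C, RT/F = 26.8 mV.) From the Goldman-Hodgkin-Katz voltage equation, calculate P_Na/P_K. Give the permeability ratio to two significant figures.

Let α = P_Na/P_K. GHK: Vm = 26.8·ln[(Kₒ + α·Naₒ)/(Kᵢ + α·Naᵢ)].
e^(Vm/26.8) = e^(-69.4/26.8) = 0.075054
So 0.075054·(Kᵢ + α·Naᵢ) = Kₒ + α·Naₒ → α = (0.075054·109.0 − 4.3) / (124.0 − 0.075054·17.4)
α = (8.181 − 4.3) / (124.0 − 1.306) = 3.881/122.7 = 0.03163

0.032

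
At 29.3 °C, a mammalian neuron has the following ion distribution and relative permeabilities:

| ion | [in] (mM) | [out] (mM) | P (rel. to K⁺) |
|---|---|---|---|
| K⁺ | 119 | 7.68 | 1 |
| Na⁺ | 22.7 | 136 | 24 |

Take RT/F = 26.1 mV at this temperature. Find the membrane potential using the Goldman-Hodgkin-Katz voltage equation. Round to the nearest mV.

42 mV

Vm = 26.1 · ln[(Σ P·[cation]ₒ + Σ P·[anion]ᵢ) / (Σ P·[cation]ᵢ + Σ P·[anion]ₒ)]
Numerator = 1×7.68 + 24×136 = 3272
Denominator = 1×119 + 24×22.7 = 663.8
Vm = 26.1 · ln(4.9287) = 26.1 × (1.5951) = 41.63 mV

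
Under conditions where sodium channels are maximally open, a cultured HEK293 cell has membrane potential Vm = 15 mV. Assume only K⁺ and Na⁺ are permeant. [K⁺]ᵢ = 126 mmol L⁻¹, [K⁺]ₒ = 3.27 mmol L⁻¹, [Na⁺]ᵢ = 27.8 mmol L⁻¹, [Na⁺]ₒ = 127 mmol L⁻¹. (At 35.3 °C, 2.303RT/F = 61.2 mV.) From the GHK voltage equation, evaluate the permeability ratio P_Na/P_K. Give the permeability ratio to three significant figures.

Let α = P_Na/P_K. GHK: Vm = 61.2·log₁₀[(Kₒ + α·Naₒ)/(Kᵢ + α·Naᵢ)].
10^(Vm/61.2) = 10^(15.0/61.2) = 1.7583
So 1.7583·(Kᵢ + α·Naᵢ) = Kₒ + α·Naₒ → α = (1.7583·126.0 − 3.27) / (127.0 − 1.7583·27.8)
α = (221.5 − 3.27) / (127.0 − 48.88) = 218.3/78.12 = 2.794

2.79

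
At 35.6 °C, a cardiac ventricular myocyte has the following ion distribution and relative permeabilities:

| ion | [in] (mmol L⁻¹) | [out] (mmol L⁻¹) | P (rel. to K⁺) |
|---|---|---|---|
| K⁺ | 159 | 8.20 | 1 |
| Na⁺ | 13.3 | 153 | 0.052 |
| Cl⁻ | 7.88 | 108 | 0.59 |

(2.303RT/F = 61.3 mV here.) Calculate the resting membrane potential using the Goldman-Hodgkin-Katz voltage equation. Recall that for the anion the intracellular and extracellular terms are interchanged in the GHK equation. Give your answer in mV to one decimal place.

Vm = 61.3 · log₁₀[(Σ P·[cation]ₒ + Σ P·[anion]ᵢ) / (Σ P·[cation]ᵢ + Σ P·[anion]ₒ)]
Numerator = 1×8.20 + 0.052×153 + 0.59×7.88 = 20.81
Denominator = 1×159 + 0.052×13.3 + 0.59×108 = 223.4
Vm = 61.3 · log₁₀(0.093125) = 61.3 × (-1.0309) = -63.20 mV

-63.2 mV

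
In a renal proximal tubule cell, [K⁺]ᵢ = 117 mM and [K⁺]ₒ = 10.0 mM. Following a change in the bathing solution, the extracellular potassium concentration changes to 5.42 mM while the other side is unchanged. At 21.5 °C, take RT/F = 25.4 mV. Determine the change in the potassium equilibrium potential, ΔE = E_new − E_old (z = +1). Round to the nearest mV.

-16 mV

E_old = (25.4/1)·ln(10.0/117) = -62.47 mV
E_new = (25.4/1)·ln(5.42/117) = -78.03 mV
ΔE = -78.03 − (-62.47) = -15.56 mV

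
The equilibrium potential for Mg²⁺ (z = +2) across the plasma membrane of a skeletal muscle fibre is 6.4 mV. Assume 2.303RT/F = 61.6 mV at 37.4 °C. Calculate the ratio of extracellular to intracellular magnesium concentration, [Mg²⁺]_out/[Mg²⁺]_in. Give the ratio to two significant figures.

log₁₀([out]/[in]) = E·z/(61.6) = 6.4 × 2 / 61.6 = 0.2078
[out]/[in] = 10^(0.2078) = 1.614

1.6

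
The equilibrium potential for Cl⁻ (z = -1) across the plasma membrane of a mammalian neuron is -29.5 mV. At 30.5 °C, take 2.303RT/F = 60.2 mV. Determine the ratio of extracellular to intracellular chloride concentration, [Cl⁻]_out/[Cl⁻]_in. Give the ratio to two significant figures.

log₁₀([out]/[in]) = E·z/(60.2) = -29.5 × -1 / 60.2 = 0.4900
[out]/[in] = 10^(0.4900) = 3.091

3.1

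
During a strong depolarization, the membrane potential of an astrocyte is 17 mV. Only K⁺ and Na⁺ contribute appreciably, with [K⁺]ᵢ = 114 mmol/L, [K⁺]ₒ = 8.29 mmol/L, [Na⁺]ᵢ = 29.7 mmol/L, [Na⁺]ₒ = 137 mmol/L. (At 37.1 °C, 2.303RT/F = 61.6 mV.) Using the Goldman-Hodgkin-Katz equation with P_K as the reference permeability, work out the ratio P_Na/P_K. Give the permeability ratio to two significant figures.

Let α = P_Na/P_K. GHK: Vm = 61.6·log₁₀[(Kₒ + α·Naₒ)/(Kᵢ + α·Naᵢ)].
10^(Vm/61.6) = 10^(17.0/61.6) = 1.8879
So 1.8879·(Kᵢ + α·Naᵢ) = Kₒ + α·Naₒ → α = (1.8879·114.0 − 8.29) / (137.0 − 1.8879·29.7)
α = (215.2 − 8.29) / (137.0 − 56.07) = 206.9/80.93 = 2.557

2.6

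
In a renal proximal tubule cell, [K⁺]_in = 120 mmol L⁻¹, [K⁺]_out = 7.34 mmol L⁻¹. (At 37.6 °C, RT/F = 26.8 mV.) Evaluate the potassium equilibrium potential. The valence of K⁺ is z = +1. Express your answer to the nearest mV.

-75 mV

E = (26.8/z) · ln([K⁺]_out/[K⁺]_in) with z = +1.
= (26.8/1) · ln(7.34/120) = 26.80 · ln(0.06117)
= 26.80 · (-2.7942) = -74.88 mV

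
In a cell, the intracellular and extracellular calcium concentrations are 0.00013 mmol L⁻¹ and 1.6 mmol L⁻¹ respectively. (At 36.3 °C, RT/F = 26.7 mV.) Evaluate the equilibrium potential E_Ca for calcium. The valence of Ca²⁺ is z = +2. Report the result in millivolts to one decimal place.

125.7 mV

E = (26.7/z) · ln([Ca²⁺]_out/[Ca²⁺]_in) with z = +2.
= (26.7/2) · ln(1.6/0.00013) = 13.35 · ln(1.231e+04)
= 13.35 · (9.4180) = 125.73 mV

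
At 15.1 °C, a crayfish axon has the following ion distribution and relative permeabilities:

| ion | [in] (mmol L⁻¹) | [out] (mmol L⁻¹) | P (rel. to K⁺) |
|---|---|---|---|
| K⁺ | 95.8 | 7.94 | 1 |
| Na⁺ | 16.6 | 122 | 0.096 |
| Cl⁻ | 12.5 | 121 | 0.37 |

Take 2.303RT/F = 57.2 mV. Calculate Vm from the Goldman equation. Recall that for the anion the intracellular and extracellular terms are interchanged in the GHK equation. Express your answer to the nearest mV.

-44 mV

Vm = 57.2 · log₁₀[(Σ P·[cation]ₒ + Σ P·[anion]ᵢ) / (Σ P·[cation]ᵢ + Σ P·[anion]ₒ)]
Numerator = 1×7.94 + 0.096×122 + 0.37×12.5 = 24.28
Denominator = 1×95.8 + 0.096×16.6 + 0.37×121 = 142.2
Vm = 57.2 · log₁₀(0.17077) = 57.2 × (-0.7676) = -43.91 mV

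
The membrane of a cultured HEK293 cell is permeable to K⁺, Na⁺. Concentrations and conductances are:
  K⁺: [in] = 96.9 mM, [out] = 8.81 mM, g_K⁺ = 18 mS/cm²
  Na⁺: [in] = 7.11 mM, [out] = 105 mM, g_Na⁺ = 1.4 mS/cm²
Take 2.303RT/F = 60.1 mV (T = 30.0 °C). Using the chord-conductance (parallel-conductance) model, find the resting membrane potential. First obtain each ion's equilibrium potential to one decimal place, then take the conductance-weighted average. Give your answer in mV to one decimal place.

E_K⁺ = (60.1/1)·log₁₀(8.81/96.9) = -62.6 mV
E_Na⁺ = (60.1/1)·log₁₀(105/7.11) = 70.3 mV
Vm = (Σ gᵢEᵢ)/(Σ gᵢ) = (18·-62.6 + 1.4·70.3) / (18 + 1.4)
= -1028.38 / 19.4 = -53.01 mV

-53.0 mV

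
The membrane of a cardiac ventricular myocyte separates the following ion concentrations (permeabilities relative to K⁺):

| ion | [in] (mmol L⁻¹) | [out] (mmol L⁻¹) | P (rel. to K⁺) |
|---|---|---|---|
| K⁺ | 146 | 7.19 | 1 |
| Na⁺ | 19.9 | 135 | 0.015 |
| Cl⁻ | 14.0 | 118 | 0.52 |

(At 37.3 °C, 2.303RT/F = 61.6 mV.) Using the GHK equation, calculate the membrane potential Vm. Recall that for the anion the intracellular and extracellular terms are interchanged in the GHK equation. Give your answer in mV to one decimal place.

-67.8 mV

Vm = 61.6 · log₁₀[(Σ P·[cation]ₒ + Σ P·[anion]ᵢ) / (Σ P·[cation]ᵢ + Σ P·[anion]ₒ)]
Numerator = 1×7.19 + 0.015×135 + 0.52×14.0 = 16.5
Denominator = 1×146 + 0.015×19.9 + 0.52×118 = 207.7
Vm = 61.6 · log₁₀(0.079433) = 61.6 × (-1.1000) = -67.76 mV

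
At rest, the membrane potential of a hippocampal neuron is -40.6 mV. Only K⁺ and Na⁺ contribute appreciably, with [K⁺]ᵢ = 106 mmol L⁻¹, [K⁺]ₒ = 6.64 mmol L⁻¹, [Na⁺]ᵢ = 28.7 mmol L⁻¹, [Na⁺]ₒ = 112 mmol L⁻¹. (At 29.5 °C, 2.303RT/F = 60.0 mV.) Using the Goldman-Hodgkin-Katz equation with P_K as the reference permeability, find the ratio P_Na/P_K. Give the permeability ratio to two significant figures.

0.15

Let α = P_Na/P_K. GHK: Vm = 60.0·log₁₀[(Kₒ + α·Naₒ)/(Kᵢ + α·Naᵢ)].
10^(Vm/60.0) = 10^(-40.6/60.0) = 0.21054
So 0.21054·(Kᵢ + α·Naᵢ) = Kₒ + α·Naₒ → α = (0.21054·106.0 − 6.64) / (112.0 − 0.21054·28.7)
α = (22.32 − 6.64) / (112.0 − 6.042) = 15.68/106 = 0.148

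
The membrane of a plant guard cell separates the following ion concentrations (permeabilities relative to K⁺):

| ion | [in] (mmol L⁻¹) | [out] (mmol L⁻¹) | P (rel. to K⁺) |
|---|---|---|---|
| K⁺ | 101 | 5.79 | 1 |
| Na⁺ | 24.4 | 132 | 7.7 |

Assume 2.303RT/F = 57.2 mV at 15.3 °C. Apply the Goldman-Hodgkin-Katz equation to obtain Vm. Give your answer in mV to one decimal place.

31.4 mV

Vm = 57.2 · log₁₀[(Σ P·[cation]ₒ + Σ P·[anion]ᵢ) / (Σ P·[cation]ᵢ + Σ P·[anion]ₒ)]
Numerator = 1×5.79 + 7.7×132 = 1022
Denominator = 1×101 + 7.7×24.4 = 288.9
Vm = 57.2 · log₁₀(3.5385) = 57.2 × (0.5488) = 31.39 mV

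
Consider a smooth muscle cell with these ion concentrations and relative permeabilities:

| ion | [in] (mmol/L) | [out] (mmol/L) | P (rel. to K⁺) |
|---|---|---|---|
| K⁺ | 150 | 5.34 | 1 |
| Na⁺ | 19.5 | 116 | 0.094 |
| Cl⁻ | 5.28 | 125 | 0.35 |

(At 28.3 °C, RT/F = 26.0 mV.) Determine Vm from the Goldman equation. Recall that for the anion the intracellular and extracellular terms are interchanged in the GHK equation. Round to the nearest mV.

Vm = 26.0 · ln[(Σ P·[cation]ₒ + Σ P·[anion]ᵢ) / (Σ P·[cation]ᵢ + Σ P·[anion]ₒ)]
Numerator = 1×5.34 + 0.094×116 + 0.35×5.28 = 18.09
Denominator = 1×150 + 0.094×19.5 + 0.35×125 = 195.6
Vm = 26.0 · ln(0.092503) = 26.0 × (-2.3805) = -61.89 mV

-62 mV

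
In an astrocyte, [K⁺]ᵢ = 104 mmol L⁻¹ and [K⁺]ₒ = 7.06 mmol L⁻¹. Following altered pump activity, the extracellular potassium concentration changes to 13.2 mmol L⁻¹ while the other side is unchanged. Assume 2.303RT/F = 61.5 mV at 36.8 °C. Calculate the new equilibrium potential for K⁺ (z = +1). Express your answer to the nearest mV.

-55 mV

After the shift: [K⁺]_out = 13.2, [K⁺]_in = 104 mmol L⁻¹.
E_new = (61.5/1)·log₁₀(13.2/104) = 61.50 · (-0.8965) = -55.13 mV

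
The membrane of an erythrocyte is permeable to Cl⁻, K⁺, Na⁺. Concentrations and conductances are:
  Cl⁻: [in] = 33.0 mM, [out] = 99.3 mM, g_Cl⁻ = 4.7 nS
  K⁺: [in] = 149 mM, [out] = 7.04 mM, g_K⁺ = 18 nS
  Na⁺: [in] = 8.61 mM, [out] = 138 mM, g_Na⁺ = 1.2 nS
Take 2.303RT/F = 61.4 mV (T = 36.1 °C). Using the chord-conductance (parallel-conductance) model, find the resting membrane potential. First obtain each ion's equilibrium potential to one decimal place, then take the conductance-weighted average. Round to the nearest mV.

-63 mV

E_Cl⁻ = (61.4/-1)·log₁₀(99.3/33.0) = -29.4 mV
E_K⁺ = (61.4/1)·log₁₀(7.04/149) = -81.4 mV
E_Na⁺ = (61.4/1)·log₁₀(138/8.61) = 74.0 mV
Vm = (Σ gᵢEᵢ)/(Σ gᵢ) = (4.7·-29.4 + 18·-81.4 + 1.2·74.0) / (4.7 + 18 + 1.2)
= -1514.58 / 23.9 = -63.37 mV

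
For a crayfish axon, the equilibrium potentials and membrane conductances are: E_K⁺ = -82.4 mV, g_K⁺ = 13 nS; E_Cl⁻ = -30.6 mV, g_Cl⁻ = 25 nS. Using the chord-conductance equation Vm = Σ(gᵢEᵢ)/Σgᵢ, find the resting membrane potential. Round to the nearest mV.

Σ gᵢEᵢ = 13·(-82.4) + 25·(-30.6) = -1836.20
Σ gᵢ = 13 + 25 = 38
Vm = -1836.20 / 38 = -48.32 mV

-48 mV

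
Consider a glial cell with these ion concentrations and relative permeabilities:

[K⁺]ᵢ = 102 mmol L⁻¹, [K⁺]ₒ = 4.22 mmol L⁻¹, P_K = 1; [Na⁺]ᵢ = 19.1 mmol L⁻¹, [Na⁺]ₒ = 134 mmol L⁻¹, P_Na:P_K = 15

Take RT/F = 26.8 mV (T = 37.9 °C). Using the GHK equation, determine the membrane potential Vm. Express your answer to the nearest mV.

Vm = 26.8 · ln[(Σ P·[cation]ₒ + Σ P·[anion]ᵢ) / (Σ P·[cation]ᵢ + Σ P·[anion]ₒ)]
Numerator = 1×4.22 + 15×134 = 2014
Denominator = 1×102 + 15×19.1 = 388.5
Vm = 26.8 · ln(5.1846) = 26.8 × (1.6457) = 44.10 mV

44 mV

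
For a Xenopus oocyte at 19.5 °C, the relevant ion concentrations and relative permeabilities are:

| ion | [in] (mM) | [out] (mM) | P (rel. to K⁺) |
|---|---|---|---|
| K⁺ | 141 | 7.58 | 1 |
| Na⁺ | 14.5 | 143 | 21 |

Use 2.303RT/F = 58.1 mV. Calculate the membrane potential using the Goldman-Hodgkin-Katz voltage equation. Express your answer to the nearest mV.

48 mV

Vm = 58.1 · log₁₀[(Σ P·[cation]ₒ + Σ P·[anion]ᵢ) / (Σ P·[cation]ᵢ + Σ P·[anion]ₒ)]
Numerator = 1×7.58 + 21×143 = 3011
Denominator = 1×141 + 21×14.5 = 445.5
Vm = 58.1 · log₁₀(6.7578) = 58.1 × (0.8298) = 48.21 mV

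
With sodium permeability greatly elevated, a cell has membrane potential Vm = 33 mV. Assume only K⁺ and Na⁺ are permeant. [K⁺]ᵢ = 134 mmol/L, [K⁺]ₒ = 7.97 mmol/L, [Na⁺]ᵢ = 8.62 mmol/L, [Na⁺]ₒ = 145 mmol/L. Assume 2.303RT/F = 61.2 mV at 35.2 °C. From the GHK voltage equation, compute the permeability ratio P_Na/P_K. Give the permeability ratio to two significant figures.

4.0

Let α = P_Na/P_K. GHK: Vm = 61.2·log₁₀[(Kₒ + α·Naₒ)/(Kᵢ + α·Naᵢ)].
10^(Vm/61.2) = 10^(33.0/61.2) = 3.4611
So 3.4611·(Kᵢ + α·Naᵢ) = Kₒ + α·Naₒ → α = (3.4611·134.0 − 7.97) / (145.0 − 3.4611·8.62)
α = (463.8 − 7.97) / (145.0 − 29.83) = 455.8/115.2 = 3.958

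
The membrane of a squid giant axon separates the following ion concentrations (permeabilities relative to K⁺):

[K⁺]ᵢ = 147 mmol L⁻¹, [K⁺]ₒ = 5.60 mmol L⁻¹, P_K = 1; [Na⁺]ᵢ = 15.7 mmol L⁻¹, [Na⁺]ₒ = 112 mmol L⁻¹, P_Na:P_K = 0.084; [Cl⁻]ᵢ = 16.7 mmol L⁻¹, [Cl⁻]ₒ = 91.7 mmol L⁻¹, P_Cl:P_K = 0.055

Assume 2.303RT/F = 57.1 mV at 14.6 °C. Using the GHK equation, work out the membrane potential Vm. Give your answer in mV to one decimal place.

-56.2 mV

Vm = 57.1 · log₁₀[(Σ P·[cation]ₒ + Σ P·[anion]ᵢ) / (Σ P·[cation]ᵢ + Σ P·[anion]ₒ)]
Numerator = 1×5.60 + 0.084×112 + 0.055×16.7 = 15.93
Denominator = 1×147 + 0.084×15.7 + 0.055×91.7 = 153.4
Vm = 57.1 · log₁₀(0.10385) = 57.1 × (-0.9836) = -56.16 mV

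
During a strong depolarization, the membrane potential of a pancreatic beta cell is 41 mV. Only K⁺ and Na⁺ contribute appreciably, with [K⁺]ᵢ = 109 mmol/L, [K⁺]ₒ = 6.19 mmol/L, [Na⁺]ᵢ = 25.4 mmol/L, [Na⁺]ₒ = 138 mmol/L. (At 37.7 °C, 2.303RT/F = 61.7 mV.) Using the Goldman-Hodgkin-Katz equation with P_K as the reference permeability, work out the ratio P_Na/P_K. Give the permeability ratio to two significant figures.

Let α = P_Na/P_K. GHK: Vm = 61.7·log₁₀[(Kₒ + α·Naₒ)/(Kᵢ + α·Naᵢ)].
10^(Vm/61.7) = 10^(41.0/61.7) = 4.6186
So 4.6186·(Kᵢ + α·Naᵢ) = Kₒ + α·Naₒ → α = (4.6186·109.0 − 6.19) / (138.0 − 4.6186·25.4)
α = (503.4 − 6.19) / (138.0 − 117.3) = 497.2/20.69 = 24.03

24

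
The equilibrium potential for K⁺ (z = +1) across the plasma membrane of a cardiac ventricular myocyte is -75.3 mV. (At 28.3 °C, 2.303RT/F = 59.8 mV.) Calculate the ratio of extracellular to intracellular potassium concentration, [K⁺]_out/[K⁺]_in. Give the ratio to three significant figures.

0.0551

log₁₀([out]/[in]) = E·z/(59.8) = -75.3 × 1 / 59.8 = -1.2592
[out]/[in] = 10^(-1.2592) = 0.05506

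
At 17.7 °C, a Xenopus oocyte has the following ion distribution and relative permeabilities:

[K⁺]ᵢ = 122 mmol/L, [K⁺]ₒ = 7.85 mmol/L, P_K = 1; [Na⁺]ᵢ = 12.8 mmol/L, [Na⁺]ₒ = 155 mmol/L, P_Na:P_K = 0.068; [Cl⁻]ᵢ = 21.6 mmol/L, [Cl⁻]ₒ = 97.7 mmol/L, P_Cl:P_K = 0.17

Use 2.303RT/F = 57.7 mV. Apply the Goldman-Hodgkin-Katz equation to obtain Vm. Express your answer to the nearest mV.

-46 mV

Vm = 57.7 · log₁₀[(Σ P·[cation]ₒ + Σ P·[anion]ᵢ) / (Σ P·[cation]ᵢ + Σ P·[anion]ₒ)]
Numerator = 1×7.85 + 0.068×155 + 0.17×21.6 = 22.06
Denominator = 1×122 + 0.068×12.8 + 0.17×97.7 = 139.5
Vm = 57.7 · log₁₀(0.15817) = 57.7 × (-0.8009) = -46.21 mV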